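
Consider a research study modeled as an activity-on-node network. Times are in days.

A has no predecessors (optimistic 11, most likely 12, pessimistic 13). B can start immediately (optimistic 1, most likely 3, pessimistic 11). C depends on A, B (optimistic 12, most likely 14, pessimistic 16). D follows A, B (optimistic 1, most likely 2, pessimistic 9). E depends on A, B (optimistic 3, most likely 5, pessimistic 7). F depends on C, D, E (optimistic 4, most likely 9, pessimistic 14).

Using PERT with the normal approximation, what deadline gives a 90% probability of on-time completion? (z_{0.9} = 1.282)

te_A = (11 + 4·12 + 13)/6 = 72/6 = 12; σ²_A = ((13−11)/6)² = 0.111
te_B = (1 + 4·3 + 11)/6 = 24/6 = 4; σ²_B = ((11−1)/6)² = 2.778
te_C = (12 + 4·14 + 16)/6 = 84/6 = 14; σ²_C = ((16−12)/6)² = 0.444
te_D = (1 + 4·2 + 9)/6 = 18/6 = 3; σ²_D = ((9−1)/6)² = 1.778
te_E = (3 + 4·5 + 7)/6 = 30/6 = 5; σ²_E = ((7−3)/6)² = 0.444
te_F = (4 + 4·9 + 14)/6 = 54/6 = 9; σ²_F = ((14−4)/6)² = 2.778

Forward pass:
ES_A = 0; EF_A = 12
ES_B = 0; EF_B = 4
ES_C = max(EF_A=12, EF_B=4) = 12; EF_C = 12+14 = 26
ES_D = max(EF_A=12, EF_B=4) = 12; EF_D = 12+3 = 15
ES_E = max(EF_A=12, EF_B=4) = 12; EF_E = 12+5 = 17
ES_F = max(EF_C=26, EF_D=15, EF_E=17) = 26; EF_F = 26+9 = 35
Expected project duration μ = 35 days. Critical path: A → C → F.

Variance along critical path = 0.111 + 0.444 + 2.778 = 3.333; σ = 1.826 days.
D = μ + z·σ = 35 + 1.282·1.826 = 37.3 days

37.3 days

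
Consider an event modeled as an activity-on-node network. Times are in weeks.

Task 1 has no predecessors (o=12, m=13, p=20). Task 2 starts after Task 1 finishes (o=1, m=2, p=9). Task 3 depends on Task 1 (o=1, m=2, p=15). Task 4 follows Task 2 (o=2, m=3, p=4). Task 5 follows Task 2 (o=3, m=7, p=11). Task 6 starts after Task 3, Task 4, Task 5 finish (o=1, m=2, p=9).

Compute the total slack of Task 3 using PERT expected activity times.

te_Task 1 = (12 + 4·13 + 20)/6 = 84/6 = 14
te_Task 2 = (1 + 4·2 + 9)/6 = 18/6 = 3
te_Task 3 = (1 + 4·2 + 15)/6 = 24/6 = 4
te_Task 4 = (2 + 4·3 + 4)/6 = 18/6 = 3
te_Task 5 = (3 + 4·7 + 11)/6 = 42/6 = 7
te_Task 6 = (1 + 4·2 + 9)/6 = 18/6 = 3

Forward pass:
ES_Task 1 = 0; EF_Task 1 = 14
ES_Task 2 = 14; EF_Task 2 = 14+3 = 17
ES_Task 3 = 14; EF_Task 3 = 14+4 = 18
ES_Task 4 = 17; EF_Task 4 = 17+3 = 20
ES_Task 5 = 17; EF_Task 5 = 17+7 = 24
ES_Task 6 = max(EF_Task 3=18, EF_Task 4=20, EF_Task 5=24) = 24; EF_Task 6 = 24+3 = 27
Expected project duration μ = 27 weeks. Critical path: Task 1 → Task 2 → Task 5 → Task 6.

Backward pass:
LF_Task 6 = 27; LS_Task 6 = 27−3 = 24
LF_Task 5 = LS_Task 6 = 24; LS_Task 5 = 24−7 = 17
LF_Task 4 = LS_Task 6 = 24; LS_Task 4 = 24−3 = 21
LF_Task 3 = LS_Task 6 = 24; LS_Task 3 = 24−4 = 20
LF_Task 2 = min(LS_Task 4=21, LS_Task 5=17) = 17; LS_Task 2 = 17−3 = 14
LF_Task 1 = min(LS_Task 2=14, LS_Task 3=20) = 14; LS_Task 1 = 14−14 = 0
Slack_Task 3 = LS_Task 3 − ES_Task 3 = 20 − 14 = 6

6 weeks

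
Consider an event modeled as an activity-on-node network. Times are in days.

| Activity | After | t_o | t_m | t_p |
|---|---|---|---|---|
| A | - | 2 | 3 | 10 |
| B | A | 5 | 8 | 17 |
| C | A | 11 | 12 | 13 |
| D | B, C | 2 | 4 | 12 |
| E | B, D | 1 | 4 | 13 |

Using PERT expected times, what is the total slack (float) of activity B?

3 days

te_A = (2 + 4·3 + 10)/6 = 24/6 = 4
te_B = (5 + 4·8 + 17)/6 = 54/6 = 9
te_C = (11 + 4·12 + 13)/6 = 72/6 = 12
te_D = (2 + 4·4 + 12)/6 = 30/6 = 5
te_E = (1 + 4·4 + 13)/6 = 30/6 = 5

Forward pass:
ES_A = 0; EF_A = 4
ES_B = 4; EF_B = 4+9 = 13
ES_C = 4; EF_C = 4+12 = 16
ES_D = max(EF_B=13, EF_C=16) = 16; EF_D = 16+5 = 21
ES_E = max(EF_B=13, EF_D=21) = 21; EF_E = 21+5 = 26
Expected project duration μ = 26 days. Critical path: A → C → D → E.

Backward pass:
LF_E = 26; LS_E = 26−5 = 21
LF_D = LS_E = 21; LS_D = 21−5 = 16
LF_C = LS_D = 16; LS_C = 16−12 = 4
LF_B = min(LS_D=16, LS_E=21) = 16; LS_B = 16−9 = 7
LF_A = min(LS_B=7, LS_C=4) = 4; LS_A = 4−4 = 0
Slack_B = LS_B − ES_B = 7 − 4 = 3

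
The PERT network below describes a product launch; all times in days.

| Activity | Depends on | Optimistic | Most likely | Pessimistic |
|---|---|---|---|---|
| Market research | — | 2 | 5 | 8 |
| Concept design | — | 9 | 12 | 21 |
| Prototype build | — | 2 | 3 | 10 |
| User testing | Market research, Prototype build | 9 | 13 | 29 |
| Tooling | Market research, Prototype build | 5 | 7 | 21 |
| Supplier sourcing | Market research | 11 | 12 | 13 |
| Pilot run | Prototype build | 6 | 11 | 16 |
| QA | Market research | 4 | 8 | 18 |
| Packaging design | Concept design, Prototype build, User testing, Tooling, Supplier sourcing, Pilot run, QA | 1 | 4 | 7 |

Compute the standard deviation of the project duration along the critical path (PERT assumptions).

3.62 days

te_Market research = (2 + 4·5 + 8)/6 = 30/6 = 5; σ²_Market research = ((8−2)/6)² = 1.000
te_Concept design = (9 + 4·12 + 21)/6 = 78/6 = 13; σ²_Concept design = ((21−9)/6)² = 4.000
te_Prototype build = (2 + 4·3 + 10)/6 = 24/6 = 4; σ²_Prototype build = ((10−2)/6)² = 1.778
te_User testing = (9 + 4·13 + 29)/6 = 90/6 = 15; σ²_User testing = ((29−9)/6)² = 11.111
te_Tooling = (5 + 4·7 + 21)/6 = 54/6 = 9; σ²_Tooling = ((21−5)/6)² = 7.111
te_Supplier sourcing = (11 + 4·12 + 13)/6 = 72/6 = 12; σ²_Supplier sourcing = ((13−11)/6)² = 0.111
te_Pilot run = (6 + 4·11 + 16)/6 = 66/6 = 11; σ²_Pilot run = ((16−6)/6)² = 2.778
te_QA = (4 + 4·8 + 18)/6 = 54/6 = 9; σ²_QA = ((18−4)/6)² = 5.444
te_Packaging design = (1 + 4·4 + 7)/6 = 24/6 = 4; σ²_Packaging design = ((7−1)/6)² = 1.000

Forward pass:
ES_Market research = 0; EF_Market research = 5
ES_Concept design = 0; EF_Concept design = 13
ES_Prototype build = 0; EF_Prototype build = 4
ES_User testing = max(EF_Market research=5, EF_Prototype build=4) = 5; EF_User testing = 5+15 = 20
ES_Tooling = max(EF_Market research=5, EF_Prototype build=4) = 5; EF_Tooling = 5+9 = 14
ES_Supplier sourcing = 5; EF_Supplier sourcing = 5+12 = 17
ES_Pilot run = 4; EF_Pilot run = 4+11 = 15
ES_QA = 5; EF_QA = 5+9 = 14
ES_Packaging design = max(EF_Concept design=13, EF_Prototype build=4, EF_User testing=20, EF_Tooling=14, EF_Supplier sourcing=17, EF_Pilot run=15, EF_QA=14) = 20; EF_Packaging design = 20+4 = 24
Expected project duration μ = 24 days. Critical path: Market research → User testing → Packaging design.

Variance along critical path = 1.000 + 11.111 + 1.000 = 13.111
σ = √13.111 = 3.621 days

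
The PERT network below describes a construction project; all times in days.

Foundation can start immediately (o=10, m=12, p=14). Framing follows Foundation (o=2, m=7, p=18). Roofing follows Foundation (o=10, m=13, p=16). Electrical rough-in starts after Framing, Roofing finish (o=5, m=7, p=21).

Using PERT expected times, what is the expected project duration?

te_Foundation = (10 + 4·12 + 14)/6 = 72/6 = 12
te_Framing = (2 + 4·7 + 18)/6 = 48/6 = 8
te_Roofing = (10 + 4·13 + 16)/6 = 78/6 = 13
te_Electrical rough-in = (5 + 4·7 + 21)/6 = 54/6 = 9

Forward pass:
ES_Foundation = 0; EF_Foundation = 12
ES_Framing = 12; EF_Framing = 12+8 = 20
ES_Roofing = 12; EF_Roofing = 12+13 = 25
ES_Electrical rough-in = max(EF_Framing=20, EF_Roofing=25) = 25; EF_Electrical rough-in = 25+9 = 34
Expected project duration μ = 34 days. Critical path: Foundation → Roofing → Electrical rough-in.

34 days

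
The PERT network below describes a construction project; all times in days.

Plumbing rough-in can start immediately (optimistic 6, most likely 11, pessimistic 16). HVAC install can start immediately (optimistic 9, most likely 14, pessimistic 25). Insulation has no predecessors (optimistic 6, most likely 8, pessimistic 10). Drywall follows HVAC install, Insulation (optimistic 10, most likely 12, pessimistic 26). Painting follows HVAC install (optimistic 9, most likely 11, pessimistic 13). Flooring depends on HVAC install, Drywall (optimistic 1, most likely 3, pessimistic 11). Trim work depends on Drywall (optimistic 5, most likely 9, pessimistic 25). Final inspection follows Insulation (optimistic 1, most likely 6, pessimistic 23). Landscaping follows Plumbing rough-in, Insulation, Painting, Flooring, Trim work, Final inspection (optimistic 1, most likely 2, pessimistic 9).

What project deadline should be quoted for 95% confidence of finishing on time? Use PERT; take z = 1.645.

te_Plumbing rough-in = (6 + 4·11 + 16)/6 = 66/6 = 11; σ²_Plumbing rough-in = ((16−6)/6)² = 2.778
te_HVAC install = (9 + 4·14 + 25)/6 = 90/6 = 15; σ²_HVAC install = ((25−9)/6)² = 7.111
te_Insulation = (6 + 4·8 + 10)/6 = 48/6 = 8; σ²_Insulation = ((10−6)/6)² = 0.444
te_Drywall = (10 + 4·12 + 26)/6 = 84/6 = 14; σ²_Drywall = ((26−10)/6)² = 7.111
te_Painting = (9 + 4·11 + 13)/6 = 66/6 = 11; σ²_Painting = ((13−9)/6)² = 0.444
te_Flooring = (1 + 4·3 + 11)/6 = 24/6 = 4; σ²_Flooring = ((11−1)/6)² = 2.778
te_Trim work = (5 + 4·9 + 25)/6 = 66/6 = 11; σ²_Trim work = ((25−5)/6)² = 11.111
te_Final inspection = (1 + 4·6 + 23)/6 = 48/6 = 8; σ²_Final inspection = ((23−1)/6)² = 13.444
te_Landscaping = (1 + 4·2 + 9)/6 = 18/6 = 3; σ²_Landscaping = ((9−1)/6)² = 1.778

Forward pass:
ES_Plumbing rough-in = 0; EF_Plumbing rough-in = 11
ES_HVAC install = 0; EF_HVAC install = 15
ES_Insulation = 0; EF_Insulation = 8
ES_Drywall = max(EF_HVAC install=15, EF_Insulation=8) = 15; EF_Drywall = 15+14 = 29
ES_Painting = 15; EF_Painting = 15+11 = 26
ES_Flooring = max(EF_HVAC install=15, EF_Drywall=29) = 29; EF_Flooring = 29+4 = 33
ES_Trim work = 29; EF_Trim work = 29+11 = 40
ES_Final inspection = 8; EF_Final inspection = 8+8 = 16
ES_Landscaping = max(EF_Plumbing rough-in=11, EF_Insulation=8, EF_Painting=26, EF_Flooring=33, EF_Trim work=40, EF_Final inspection=16) = 40; EF_Landscaping = 40+3 = 43
Expected project duration μ = 43 days. Critical path: HVAC install → Drywall → Trim work → Landscaping.

Variance along critical path = 7.111 + 7.111 + 11.111 + 1.778 = 27.111; σ = 5.207 days.
D = μ + z·σ = 43 + 1.645·5.207 = 51.6 days

51.6 days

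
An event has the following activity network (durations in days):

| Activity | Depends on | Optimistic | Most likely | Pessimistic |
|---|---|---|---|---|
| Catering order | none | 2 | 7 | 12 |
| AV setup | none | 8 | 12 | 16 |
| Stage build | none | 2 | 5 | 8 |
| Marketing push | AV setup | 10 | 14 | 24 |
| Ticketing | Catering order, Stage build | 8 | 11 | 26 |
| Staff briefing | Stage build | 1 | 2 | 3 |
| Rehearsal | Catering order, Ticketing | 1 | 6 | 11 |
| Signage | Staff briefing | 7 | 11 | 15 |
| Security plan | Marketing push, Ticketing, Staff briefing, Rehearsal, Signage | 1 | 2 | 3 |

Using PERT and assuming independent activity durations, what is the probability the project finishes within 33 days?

te_Catering order = (2 + 4·7 + 12)/6 = 42/6 = 7; σ²_Catering order = ((12−2)/6)² = 2.778
te_AV setup = (8 + 4·12 + 16)/6 = 72/6 = 12; σ²_AV setup = ((16−8)/6)² = 1.778
te_Stage build = (2 + 4·5 + 8)/6 = 30/6 = 5; σ²_Stage build = ((8−2)/6)² = 1.000
te_Marketing push = (10 + 4·14 + 24)/6 = 90/6 = 15; σ²_Marketing push = ((24−10)/6)² = 5.444
te_Ticketing = (8 + 4·11 + 26)/6 = 78/6 = 13; σ²_Ticketing = ((26−8)/6)² = 9.000
te_Staff briefing = (1 + 4·2 + 3)/6 = 12/6 = 2; σ²_Staff briefing = ((3−1)/6)² = 0.111
te_Rehearsal = (1 + 4·6 + 11)/6 = 36/6 = 6; σ²_Rehearsal = ((11−1)/6)² = 2.778
te_Signage = (7 + 4·11 + 15)/6 = 66/6 = 11; σ²_Signage = ((15−7)/6)² = 1.778
te_Security plan = (1 + 4·2 + 3)/6 = 12/6 = 2; σ²_Security plan = ((3−1)/6)² = 0.111

Forward pass:
ES_Catering order = 0; EF_Catering order = 7
ES_AV setup = 0; EF_AV setup = 12
ES_Stage build = 0; EF_Stage build = 5
ES_Marketing push = 12; EF_Marketing push = 12+15 = 27
ES_Ticketing = max(EF_Catering order=7, EF_Stage build=5) = 7; EF_Ticketing = 7+13 = 20
ES_Staff briefing = 5; EF_Staff briefing = 5+2 = 7
ES_Rehearsal = max(EF_Catering order=7, EF_Ticketing=20) = 20; EF_Rehearsal = 20+6 = 26
ES_Signage = 7; EF_Signage = 7+11 = 18
ES_Security plan = max(EF_Marketing push=27, EF_Ticketing=20, EF_Staff briefing=7, EF_Rehearsal=26, EF_Signage=18) = 27; EF_Security plan = 27+2 = 29
Expected project duration μ = 29 days. Critical path: AV setup → Marketing push → Security plan.

Variance along critical path = 1.778 + 5.444 + 0.111 = 7.333; σ = √7.333 = 2.708 days.
Z = (33 − 29) / 2.708 = 1.477
P(T ≤ 33) = Φ(1.477) ≈ 0.930

0.930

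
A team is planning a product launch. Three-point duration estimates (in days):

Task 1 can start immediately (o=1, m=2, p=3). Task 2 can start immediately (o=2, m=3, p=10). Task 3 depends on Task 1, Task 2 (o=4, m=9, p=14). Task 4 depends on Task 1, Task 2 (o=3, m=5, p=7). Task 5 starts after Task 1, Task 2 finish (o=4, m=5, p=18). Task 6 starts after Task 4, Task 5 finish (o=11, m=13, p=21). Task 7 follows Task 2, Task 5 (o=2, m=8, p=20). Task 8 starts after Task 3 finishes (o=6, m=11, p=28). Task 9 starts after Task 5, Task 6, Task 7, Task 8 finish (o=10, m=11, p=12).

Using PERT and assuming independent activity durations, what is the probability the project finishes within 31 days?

0.079

te_Task 1 = (1 + 4·2 + 3)/6 = 12/6 = 2; σ²_Task 1 = ((3−1)/6)² = 0.111
te_Task 2 = (2 + 4·3 + 10)/6 = 24/6 = 4; σ²_Task 2 = ((10−2)/6)² = 1.778
te_Task 3 = (4 + 4·9 + 14)/6 = 54/6 = 9; σ²_Task 3 = ((14−4)/6)² = 2.778
te_Task 4 = (3 + 4·5 + 7)/6 = 30/6 = 5; σ²_Task 4 = ((7−3)/6)² = 0.444
te_Task 5 = (4 + 4·5 + 18)/6 = 42/6 = 7; σ²_Task 5 = ((18−4)/6)² = 5.444
te_Task 6 = (11 + 4·13 + 21)/6 = 84/6 = 14; σ²_Task 6 = ((21−11)/6)² = 2.778
te_Task 7 = (2 + 4·8 + 20)/6 = 54/6 = 9; σ²_Task 7 = ((20−2)/6)² = 9.000
te_Task 8 = (6 + 4·11 + 28)/6 = 78/6 = 13; σ²_Task 8 = ((28−6)/6)² = 13.444
te_Task 9 = (10 + 4·11 + 12)/6 = 66/6 = 11; σ²_Task 9 = ((12−10)/6)² = 0.111

Forward pass:
ES_Task 1 = 0; EF_Task 1 = 2
ES_Task 2 = 0; EF_Task 2 = 4
ES_Task 3 = max(EF_Task 1=2, EF_Task 2=4) = 4; EF_Task 3 = 4+9 = 13
ES_Task 4 = max(EF_Task 1=2, EF_Task 2=4) = 4; EF_Task 4 = 4+5 = 9
ES_Task 5 = max(EF_Task 1=2, EF_Task 2=4) = 4; EF_Task 5 = 4+7 = 11
ES_Task 6 = max(EF_Task 4=9, EF_Task 5=11) = 11; EF_Task 6 = 11+14 = 25
ES_Task 7 = max(EF_Task 2=4, EF_Task 5=11) = 11; EF_Task 7 = 11+9 = 20
ES_Task 8 = 13; EF_Task 8 = 13+13 = 26
ES_Task 9 = max(EF_Task 5=11, EF_Task 6=25, EF_Task 7=20, EF_Task 8=26) = 26; EF_Task 9 = 26+11 = 37
Expected project duration μ = 37 days. Critical path: Task 2 → Task 3 → Task 8 → Task 9.

Variance along critical path = 1.778 + 2.778 + 13.444 + 0.111 = 18.111; σ = √18.111 = 4.256 days.
Z = (31 − 37) / 4.256 = -1.410
P(T ≤ 31) = Φ(-1.410) ≈ 0.079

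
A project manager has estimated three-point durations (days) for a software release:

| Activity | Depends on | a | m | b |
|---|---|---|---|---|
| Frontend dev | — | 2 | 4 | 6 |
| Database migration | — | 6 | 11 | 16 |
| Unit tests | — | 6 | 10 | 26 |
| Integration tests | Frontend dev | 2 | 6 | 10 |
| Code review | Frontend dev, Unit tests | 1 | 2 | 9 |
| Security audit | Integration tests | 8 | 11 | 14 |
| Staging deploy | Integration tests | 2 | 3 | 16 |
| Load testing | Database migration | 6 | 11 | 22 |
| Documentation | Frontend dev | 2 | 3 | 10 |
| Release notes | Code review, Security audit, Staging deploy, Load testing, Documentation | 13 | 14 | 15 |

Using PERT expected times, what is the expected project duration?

37 days

te_Frontend dev = (2 + 4·4 + 6)/6 = 24/6 = 4
te_Database migration = (6 + 4·11 + 16)/6 = 66/6 = 11
te_Unit tests = (6 + 4·10 + 26)/6 = 72/6 = 12
te_Integration tests = (2 + 4·6 + 10)/6 = 36/6 = 6
te_Code review = (1 + 4·2 + 9)/6 = 18/6 = 3
te_Security audit = (8 + 4·11 + 14)/6 = 66/6 = 11
te_Staging deploy = (2 + 4·3 + 16)/6 = 30/6 = 5
te_Load testing = (6 + 4·11 + 22)/6 = 72/6 = 12
te_Documentation = (2 + 4·3 + 10)/6 = 24/6 = 4
te_Release notes = (13 + 4·14 + 15)/6 = 84/6 = 14

Forward pass:
ES_Frontend dev = 0; EF_Frontend dev = 4
ES_Database migration = 0; EF_Database migration = 11
ES_Unit tests = 0; EF_Unit tests = 12
ES_Integration tests = 4; EF_Integration tests = 4+6 = 10
ES_Code review = max(EF_Frontend dev=4, EF_Unit tests=12) = 12; EF_Code review = 12+3 = 15
ES_Security audit = 10; EF_Security audit = 10+11 = 21
ES_Staging deploy = 10; EF_Staging deploy = 10+5 = 15
ES_Load testing = 11; EF_Load testing = 11+12 = 23
ES_Documentation = 4; EF_Documentation = 4+4 = 8
ES_Release notes = max(EF_Code review=15, EF_Security audit=21, EF_Staging deploy=15, EF_Load testing=23, EF_Documentation=8) = 23; EF_Release notes = 23+14 = 37
Expected project duration μ = 37 days. Critical path: Database migration → Load testing → Release notes.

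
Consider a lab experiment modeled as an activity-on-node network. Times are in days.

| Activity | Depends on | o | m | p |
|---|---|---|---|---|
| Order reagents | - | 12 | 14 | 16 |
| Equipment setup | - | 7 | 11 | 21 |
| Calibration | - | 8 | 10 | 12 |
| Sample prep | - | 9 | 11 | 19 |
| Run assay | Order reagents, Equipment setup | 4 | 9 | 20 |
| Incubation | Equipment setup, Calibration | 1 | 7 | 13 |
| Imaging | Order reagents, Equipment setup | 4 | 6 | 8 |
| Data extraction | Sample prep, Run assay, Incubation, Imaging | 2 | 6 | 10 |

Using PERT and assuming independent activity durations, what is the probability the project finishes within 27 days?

0.163

te_Order reagents = (12 + 4·14 + 16)/6 = 84/6 = 14; σ²_Order reagents = ((16−12)/6)² = 0.444
te_Equipment setup = (7 + 4·11 + 21)/6 = 72/6 = 12; σ²_Equipment setup = ((21−7)/6)² = 5.444
te_Calibration = (8 + 4·10 + 12)/6 = 60/6 = 10; σ²_Calibration = ((12−8)/6)² = 0.444
te_Sample prep = (9 + 4·11 + 19)/6 = 72/6 = 12; σ²_Sample prep = ((19−9)/6)² = 2.778
te_Run assay = (4 + 4·9 + 20)/6 = 60/6 = 10; σ²_Run assay = ((20−4)/6)² = 7.111
te_Incubation = (1 + 4·7 + 13)/6 = 42/6 = 7; σ²_Incubation = ((13−1)/6)² = 4.000
te_Imaging = (4 + 4·6 + 8)/6 = 36/6 = 6; σ²_Imaging = ((8−4)/6)² = 0.444
te_Data extraction = (2 + 4·6 + 10)/6 = 36/6 = 6; σ²_Data extraction = ((10−2)/6)² = 1.778

Forward pass:
ES_Order reagents = 0; EF_Order reagents = 14
ES_Equipment setup = 0; EF_Equipment setup = 12
ES_Calibration = 0; EF_Calibration = 10
ES_Sample prep = 0; EF_Sample prep = 12
ES_Run assay = max(EF_Order reagents=14, EF_Equipment setup=12) = 14; EF_Run assay = 14+10 = 24
ES_Incubation = max(EF_Equipment setup=12, EF_Calibration=10) = 12; EF_Incubation = 12+7 = 19
ES_Imaging = max(EF_Order reagents=14, EF_Equipment setup=12) = 14; EF_Imaging = 14+6 = 20
ES_Data extraction = max(EF_Sample prep=12, EF_Run assay=24, EF_Incubation=19, EF_Imaging=20) = 24; EF_Data extraction = 24+6 = 30
Expected project duration μ = 30 days. Critical path: Order reagents → Run assay → Data extraction.

Variance along critical path = 0.444 + 7.111 + 1.778 = 9.333; σ = √9.333 = 3.055 days.
Z = (27 − 30) / 3.055 = -0.982
P(T ≤ 27) = Φ(-0.982) ≈ 0.163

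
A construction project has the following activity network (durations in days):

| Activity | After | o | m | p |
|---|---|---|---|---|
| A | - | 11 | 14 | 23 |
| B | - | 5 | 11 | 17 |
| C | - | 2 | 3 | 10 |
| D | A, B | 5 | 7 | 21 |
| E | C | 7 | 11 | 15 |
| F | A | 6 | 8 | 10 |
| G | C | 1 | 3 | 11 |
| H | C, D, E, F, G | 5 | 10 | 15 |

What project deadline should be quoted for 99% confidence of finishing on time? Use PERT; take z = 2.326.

42.7 days

te_A = (11 + 4·14 + 23)/6 = 90/6 = 15; σ²_A = ((23−11)/6)² = 4.000
te_B = (5 + 4·11 + 17)/6 = 66/6 = 11; σ²_B = ((17−5)/6)² = 4.000
te_C = (2 + 4·3 + 10)/6 = 24/6 = 4; σ²_C = ((10−2)/6)² = 1.778
te_D = (5 + 4·7 + 21)/6 = 54/6 = 9; σ²_D = ((21−5)/6)² = 7.111
te_E = (7 + 4·11 + 15)/6 = 66/6 = 11; σ²_E = ((15−7)/6)² = 1.778
te_F = (6 + 4·8 + 10)/6 = 48/6 = 8; σ²_F = ((10−6)/6)² = 0.444
te_G = (1 + 4·3 + 11)/6 = 24/6 = 4; σ²_G = ((11−1)/6)² = 2.778
te_H = (5 + 4·10 + 15)/6 = 60/6 = 10; σ²_H = ((15−5)/6)² = 2.778

Forward pass:
ES_A = 0; EF_A = 15
ES_B = 0; EF_B = 11
ES_C = 0; EF_C = 4
ES_D = max(EF_A=15, EF_B=11) = 15; EF_D = 15+9 = 24
ES_E = 4; EF_E = 4+11 = 15
ES_F = 15; EF_F = 15+8 = 23
ES_G = 4; EF_G = 4+4 = 8
ES_H = max(EF_C=4, EF_D=24, EF_E=15, EF_F=23, EF_G=8) = 24; EF_H = 24+10 = 34
Expected project duration μ = 34 days. Critical path: A → D → H.

Variance along critical path = 4.000 + 7.111 + 2.778 = 13.889; σ = 3.727 days.
D = μ + z·σ = 34 + 2.326·3.727 = 42.7 days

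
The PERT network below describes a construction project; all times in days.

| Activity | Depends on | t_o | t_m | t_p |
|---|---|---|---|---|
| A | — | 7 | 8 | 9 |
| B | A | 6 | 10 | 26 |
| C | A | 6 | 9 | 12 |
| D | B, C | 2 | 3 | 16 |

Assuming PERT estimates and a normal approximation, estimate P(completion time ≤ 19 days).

te_A = (7 + 4·8 + 9)/6 = 48/6 = 8; σ²_A = ((9−7)/6)² = 0.111
te_B = (6 + 4·10 + 26)/6 = 72/6 = 12; σ²_B = ((26−6)/6)² = 11.111
te_C = (6 + 4·9 + 12)/6 = 54/6 = 9; σ²_C = ((12−6)/6)² = 1.000
te_D = (2 + 4·3 + 16)/6 = 30/6 = 5; σ²_D = ((16−2)/6)² = 5.444

Forward pass:
ES_A = 0; EF_A = 8
ES_B = 8; EF_B = 8+12 = 20
ES_C = 8; EF_C = 8+9 = 17
ES_D = max(EF_B=20, EF_C=17) = 20; EF_D = 20+5 = 25
Expected project duration μ = 25 days. Critical path: A → B → D.

Variance along critical path = 0.111 + 11.111 + 5.444 = 16.667; σ = √16.667 = 4.082 days.
Z = (19 − 25) / 4.082 = -1.470
P(T ≤ 19) = Φ(-1.470) ≈ 0.071

0.071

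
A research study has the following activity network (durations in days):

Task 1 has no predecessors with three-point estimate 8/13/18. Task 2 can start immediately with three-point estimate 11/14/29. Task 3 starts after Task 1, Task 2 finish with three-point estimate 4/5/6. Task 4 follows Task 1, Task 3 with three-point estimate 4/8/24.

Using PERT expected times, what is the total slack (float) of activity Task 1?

te_Task 1 = (8 + 4·13 + 18)/6 = 78/6 = 13
te_Task 2 = (11 + 4·14 + 29)/6 = 96/6 = 16
te_Task 3 = (4 + 4·5 + 6)/6 = 30/6 = 5
te_Task 4 = (4 + 4·8 + 24)/6 = 60/6 = 10

Forward pass:
ES_Task 1 = 0; EF_Task 1 = 13
ES_Task 2 = 0; EF_Task 2 = 16
ES_Task 3 = max(EF_Task 1=13, EF_Task 2=16) = 16; EF_Task 3 = 16+5 = 21
ES_Task 4 = max(EF_Task 1=13, EF_Task 3=21) = 21; EF_Task 4 = 21+10 = 31
Expected project duration μ = 31 days. Critical path: Task 2 → Task 3 → Task 4.

Backward pass:
LF_Task 4 = 31; LS_Task 4 = 31−10 = 21
LF_Task 3 = LS_Task 4 = 21; LS_Task 3 = 21−5 = 16
LF_Task 2 = LS_Task 3 = 16; LS_Task 2 = 16−16 = 0
LF_Task 1 = min(LS_Task 3=16, LS_Task 4=21) = 16; LS_Task 1 = 16−13 = 3
Slack_Task 1 = LS_Task 1 − ES_Task 1 = 3 − 0 = 3

3 days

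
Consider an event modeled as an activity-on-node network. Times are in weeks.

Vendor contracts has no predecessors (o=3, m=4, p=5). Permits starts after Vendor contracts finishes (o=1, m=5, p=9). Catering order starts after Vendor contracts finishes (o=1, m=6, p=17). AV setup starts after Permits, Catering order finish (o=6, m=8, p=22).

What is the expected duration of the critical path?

21 weeks

te_Vendor contracts = (3 + 4·4 + 5)/6 = 24/6 = 4
te_Permits = (1 + 4·5 + 9)/6 = 30/6 = 5
te_Catering order = (1 + 4·6 + 17)/6 = 42/6 = 7
te_AV setup = (6 + 4·8 + 22)/6 = 60/6 = 10

Forward pass:
ES_Vendor contracts = 0; EF_Vendor contracts = 4
ES_Permits = 4; EF_Permits = 4+5 = 9
ES_Catering order = 4; EF_Catering order = 4+7 = 11
ES_AV setup = max(EF_Permits=9, EF_Catering order=11) = 11; EF_AV setup = 11+10 = 21
Expected project duration μ = 21 weeks. Critical path: Vendor contracts → Catering order → AV setup.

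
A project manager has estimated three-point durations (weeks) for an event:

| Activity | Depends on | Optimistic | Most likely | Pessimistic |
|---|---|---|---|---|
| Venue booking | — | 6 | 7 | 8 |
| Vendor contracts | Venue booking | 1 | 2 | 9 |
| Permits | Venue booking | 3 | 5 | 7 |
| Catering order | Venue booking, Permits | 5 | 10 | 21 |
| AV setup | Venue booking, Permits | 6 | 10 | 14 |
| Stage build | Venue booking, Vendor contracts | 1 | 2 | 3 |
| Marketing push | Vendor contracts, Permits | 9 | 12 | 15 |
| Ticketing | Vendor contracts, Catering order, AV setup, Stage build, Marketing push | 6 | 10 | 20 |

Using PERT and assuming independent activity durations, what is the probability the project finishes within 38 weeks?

te_Venue booking = (6 + 4·7 + 8)/6 = 42/6 = 7; σ²_Venue booking = ((8−6)/6)² = 0.111
te_Vendor contracts = (1 + 4·2 + 9)/6 = 18/6 = 3; σ²_Vendor contracts = ((9−1)/6)² = 1.778
te_Permits = (3 + 4·5 + 7)/6 = 30/6 = 5; σ²_Permits = ((7−3)/6)² = 0.444
te_Catering order = (5 + 4·10 + 21)/6 = 66/6 = 11; σ²_Catering order = ((21−5)/6)² = 7.111
te_AV setup = (6 + 4·10 + 14)/6 = 60/6 = 10; σ²_AV setup = ((14−6)/6)² = 1.778
te_Stage build = (1 + 4·2 + 3)/6 = 12/6 = 2; σ²_Stage build = ((3−1)/6)² = 0.111
te_Marketing push = (9 + 4·12 + 15)/6 = 72/6 = 12; σ²_Marketing push = ((15−9)/6)² = 1.000
te_Ticketing = (6 + 4·10 + 20)/6 = 66/6 = 11; σ²_Ticketing = ((20−6)/6)² = 5.444

Forward pass:
ES_Venue booking = 0; EF_Venue booking = 7
ES_Vendor contracts = 7; EF_Vendor contracts = 7+3 = 10
ES_Permits = 7; EF_Permits = 7+5 = 12
ES_Catering order = max(EF_Venue booking=7, EF_Permits=12) = 12; EF_Catering order = 12+11 = 23
ES_AV setup = max(EF_Venue booking=7, EF_Permits=12) = 12; EF_AV setup = 12+10 = 22
ES_Stage build = max(EF_Venue booking=7, EF_Vendor contracts=10) = 10; EF_Stage build = 10+2 = 12
ES_Marketing push = max(EF_Vendor contracts=10, EF_Permits=12) = 12; EF_Marketing push = 12+12 = 24
ES_Ticketing = max(EF_Vendor contracts=10, EF_Catering order=23, EF_AV setup=22, EF_Stage build=12, EF_Marketing push=24) = 24; EF_Ticketing = 24+11 = 35
Expected project duration μ = 35 weeks. Critical path: Venue booking → Permits → Marketing push → Ticketing.

Variance along critical path = 0.111 + 0.444 + 1.000 + 5.444 = 7.000; σ = √7.000 = 2.646 weeks.
Z = (38 − 35) / 2.646 = 1.134
P(T ≤ 38) = Φ(1.134) ≈ 0.872

0.872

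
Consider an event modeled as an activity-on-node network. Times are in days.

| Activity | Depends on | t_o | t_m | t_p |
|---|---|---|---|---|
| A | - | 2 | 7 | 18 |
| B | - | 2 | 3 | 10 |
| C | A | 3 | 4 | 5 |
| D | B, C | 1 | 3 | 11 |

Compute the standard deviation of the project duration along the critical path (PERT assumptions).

te_A = (2 + 4·7 + 18)/6 = 48/6 = 8; σ²_A = ((18−2)/6)² = 7.111
te_B = (2 + 4·3 + 10)/6 = 24/6 = 4; σ²_B = ((10−2)/6)² = 1.778
te_C = (3 + 4·4 + 5)/6 = 24/6 = 4; σ²_C = ((5−3)/6)² = 0.111
te_D = (1 + 4·3 + 11)/6 = 24/6 = 4; σ²_D = ((11−1)/6)² = 2.778

Forward pass:
ES_A = 0; EF_A = 8
ES_B = 0; EF_B = 4
ES_C = 8; EF_C = 8+4 = 12
ES_D = max(EF_B=4, EF_C=12) = 12; EF_D = 12+4 = 16
Expected project duration μ = 16 days. Critical path: A → C → D.

Variance along critical path = 7.111 + 0.111 + 2.778 = 10.000
σ = √10.000 = 3.162 days

3.16 days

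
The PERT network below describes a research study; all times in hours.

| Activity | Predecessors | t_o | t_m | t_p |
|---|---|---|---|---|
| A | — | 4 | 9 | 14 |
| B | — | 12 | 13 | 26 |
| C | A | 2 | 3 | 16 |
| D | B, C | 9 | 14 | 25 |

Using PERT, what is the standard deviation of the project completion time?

3.54 hours

te_A = (4 + 4·9 + 14)/6 = 54/6 = 9; σ²_A = ((14−4)/6)² = 2.778
te_B = (12 + 4·13 + 26)/6 = 90/6 = 15; σ²_B = ((26−12)/6)² = 5.444
te_C = (2 + 4·3 + 16)/6 = 30/6 = 5; σ²_C = ((16−2)/6)² = 5.444
te_D = (9 + 4·14 + 25)/6 = 90/6 = 15; σ²_D = ((25−9)/6)² = 7.111

Forward pass:
ES_A = 0; EF_A = 9
ES_B = 0; EF_B = 15
ES_C = 9; EF_C = 9+5 = 14
ES_D = max(EF_B=15, EF_C=14) = 15; EF_D = 15+15 = 30
Expected project duration μ = 30 hours. Critical path: B → D.

Variance along critical path = 5.444 + 7.111 = 12.556
σ = √12.556 = 3.543 hours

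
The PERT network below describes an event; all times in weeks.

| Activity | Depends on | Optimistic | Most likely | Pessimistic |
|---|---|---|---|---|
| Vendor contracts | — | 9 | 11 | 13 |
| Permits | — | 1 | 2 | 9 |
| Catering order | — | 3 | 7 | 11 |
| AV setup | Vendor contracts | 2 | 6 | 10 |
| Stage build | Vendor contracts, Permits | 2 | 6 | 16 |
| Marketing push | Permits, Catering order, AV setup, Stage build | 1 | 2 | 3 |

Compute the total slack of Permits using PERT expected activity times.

8 weeks

te_Vendor contracts = (9 + 4·11 + 13)/6 = 66/6 = 11
te_Permits = (1 + 4·2 + 9)/6 = 18/6 = 3
te_Catering order = (3 + 4·7 + 11)/6 = 42/6 = 7
te_AV setup = (2 + 4·6 + 10)/6 = 36/6 = 6
te_Stage build = (2 + 4·6 + 16)/6 = 42/6 = 7
te_Marketing push = (1 + 4·2 + 3)/6 = 12/6 = 2

Forward pass:
ES_Vendor contracts = 0; EF_Vendor contracts = 11
ES_Permits = 0; EF_Permits = 3
ES_Catering order = 0; EF_Catering order = 7
ES_AV setup = 11; EF_AV setup = 11+6 = 17
ES_Stage build = max(EF_Vendor contracts=11, EF_Permits=3) = 11; EF_Stage build = 11+7 = 18
ES_Marketing push = max(EF_Permits=3, EF_Catering order=7, EF_AV setup=17, EF_Stage build=18) = 18; EF_Marketing push = 18+2 = 20
Expected project duration μ = 20 weeks. Critical path: Vendor contracts → Stage build → Marketing push.

Backward pass:
LF_Marketing push = 20; LS_Marketing push = 20−2 = 18
LF_Stage build = LS_Marketing push = 18; LS_Stage build = 18−7 = 11
LF_AV setup = LS_Marketing push = 18; LS_AV setup = 18−6 = 12
LF_Catering order = LS_Marketing push = 18; LS_Catering order = 18−7 = 11
LF_Permits = min(LS_Stage build=11, LS_Marketing push=18) = 11; LS_Permits = 11−3 = 8
LF_Vendor contracts = min(LS_AV setup=12, LS_Stage build=11) = 11; LS_Vendor contracts = 11−11 = 0
Slack_Permits = LS_Permits − ES_Permits = 8 − 0 = 8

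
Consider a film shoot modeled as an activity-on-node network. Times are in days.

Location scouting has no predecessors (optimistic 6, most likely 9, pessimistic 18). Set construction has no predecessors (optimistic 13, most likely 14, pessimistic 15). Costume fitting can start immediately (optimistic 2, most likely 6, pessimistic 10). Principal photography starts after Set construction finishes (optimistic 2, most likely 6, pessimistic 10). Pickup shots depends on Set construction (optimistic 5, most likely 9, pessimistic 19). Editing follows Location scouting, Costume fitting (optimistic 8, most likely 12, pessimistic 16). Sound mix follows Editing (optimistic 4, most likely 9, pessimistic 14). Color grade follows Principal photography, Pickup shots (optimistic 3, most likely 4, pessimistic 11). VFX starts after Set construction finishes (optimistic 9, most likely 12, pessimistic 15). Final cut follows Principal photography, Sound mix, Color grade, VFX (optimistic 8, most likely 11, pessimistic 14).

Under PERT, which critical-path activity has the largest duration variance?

te_Location scouting = (6 + 4·9 + 18)/6 = 60/6 = 10; σ²_Location scouting = ((18−6)/6)² = 4.000
te_Set construction = (13 + 4·14 + 15)/6 = 84/6 = 14; σ²_Set construction = ((15−13)/6)² = 0.111
te_Costume fitting = (2 + 4·6 + 10)/6 = 36/6 = 6; σ²_Costume fitting = ((10−2)/6)² = 1.778
te_Principal photography = (2 + 4·6 + 10)/6 = 36/6 = 6; σ²_Principal photography = ((10−2)/6)² = 1.778
te_Pickup shots = (5 + 4·9 + 19)/6 = 60/6 = 10; σ²_Pickup shots = ((19−5)/6)² = 5.444
te_Editing = (8 + 4·12 + 16)/6 = 72/6 = 12; σ²_Editing = ((16−8)/6)² = 1.778
te_Sound mix = (4 + 4·9 + 14)/6 = 54/6 = 9; σ²_Sound mix = ((14−4)/6)² = 2.778
te_Color grade = (3 + 4·4 + 11)/6 = 30/6 = 5; σ²_Color grade = ((11−3)/6)² = 1.778
te_VFX = (9 + 4·12 + 15)/6 = 72/6 = 12; σ²_VFX = ((15−9)/6)² = 1.000
te_Final cut = (8 + 4·11 + 14)/6 = 66/6 = 11; σ²_Final cut = ((14−8)/6)² = 1.000

Forward pass:
ES_Location scouting = 0; EF_Location scouting = 10
ES_Set construction = 0; EF_Set construction = 14
ES_Costume fitting = 0; EF_Costume fitting = 6
ES_Principal photography = 14; EF_Principal photography = 14+6 = 20
ES_Pickup shots = 14; EF_Pickup shots = 14+10 = 24
ES_Editing = max(EF_Location scouting=10, EF_Costume fitting=6) = 10; EF_Editing = 10+12 = 22
ES_Sound mix = 22; EF_Sound mix = 22+9 = 31
ES_Color grade = max(EF_Principal photography=20, EF_Pickup shots=24) = 24; EF_Color grade = 24+5 = 29
ES_VFX = 14; EF_VFX = 14+12 = 26
ES_Final cut = max(EF_Principal photography=20, EF_Sound mix=31, EF_Color grade=29, EF_VFX=26) = 31; EF_Final cut = 31+11 = 42
Expected project duration μ = 42 days. Critical path: Location scouting → Editing → Sound mix → Final cut.

Variances on critical path: σ²_Location scouting=4.000, σ²_Editing=1.778, σ²_Sound mix=2.778, σ²_Final cut=1.000.
Largest is σ²_Location scouting = 4.000.

Location scouting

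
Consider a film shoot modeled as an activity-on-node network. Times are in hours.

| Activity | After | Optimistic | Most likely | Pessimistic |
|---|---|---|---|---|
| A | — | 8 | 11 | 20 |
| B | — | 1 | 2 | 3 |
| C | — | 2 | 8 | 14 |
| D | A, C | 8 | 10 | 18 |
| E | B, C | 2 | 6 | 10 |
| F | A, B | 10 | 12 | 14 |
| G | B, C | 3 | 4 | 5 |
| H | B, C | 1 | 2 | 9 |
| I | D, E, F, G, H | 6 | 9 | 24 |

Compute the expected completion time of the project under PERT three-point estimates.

te_A = (8 + 4·11 + 20)/6 = 72/6 = 12
te_B = (1 + 4·2 + 3)/6 = 12/6 = 2
te_C = (2 + 4·8 + 14)/6 = 48/6 = 8
te_D = (8 + 4·10 + 18)/6 = 66/6 = 11
te_E = (2 + 4·6 + 10)/6 = 36/6 = 6
te_F = (10 + 4·12 + 14)/6 = 72/6 = 12
te_G = (3 + 4·4 + 5)/6 = 24/6 = 4
te_H = (1 + 4·2 + 9)/6 = 18/6 = 3
te_I = (6 + 4·9 + 24)/6 = 66/6 = 11

Forward pass:
ES_A = 0; EF_A = 12
ES_B = 0; EF_B = 2
ES_C = 0; EF_C = 8
ES_D = max(EF_A=12, EF_C=8) = 12; EF_D = 12+11 = 23
ES_E = max(EF_B=2, EF_C=8) = 8; EF_E = 8+6 = 14
ES_F = max(EF_A=12, EF_B=2) = 12; EF_F = 12+12 = 24
ES_G = max(EF_B=2, EF_C=8) = 8; EF_G = 8+4 = 12
ES_H = max(EF_B=2, EF_C=8) = 8; EF_H = 8+3 = 11
ES_I = max(EF_D=23, EF_E=14, EF_F=24, EF_G=12, EF_H=11) = 24; EF_I = 24+11 = 35
Expected project duration μ = 35 hours. Critical path: A → F → I.

35 hours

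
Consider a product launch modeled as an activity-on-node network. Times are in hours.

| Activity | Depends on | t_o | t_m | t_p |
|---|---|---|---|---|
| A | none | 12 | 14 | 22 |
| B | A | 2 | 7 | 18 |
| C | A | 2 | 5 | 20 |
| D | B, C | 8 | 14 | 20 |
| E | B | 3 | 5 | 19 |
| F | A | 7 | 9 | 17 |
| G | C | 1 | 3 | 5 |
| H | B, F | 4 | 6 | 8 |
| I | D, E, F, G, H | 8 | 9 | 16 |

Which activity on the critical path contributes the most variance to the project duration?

B

te_A = (12 + 4·14 + 22)/6 = 90/6 = 15; σ²_A = ((22−12)/6)² = 2.778
te_B = (2 + 4·7 + 18)/6 = 48/6 = 8; σ²_B = ((18−2)/6)² = 7.111
te_C = (2 + 4·5 + 20)/6 = 42/6 = 7; σ²_C = ((20−2)/6)² = 9.000
te_D = (8 + 4·14 + 20)/6 = 84/6 = 14; σ²_D = ((20−8)/6)² = 4.000
te_E = (3 + 4·5 + 19)/6 = 42/6 = 7; σ²_E = ((19−3)/6)² = 7.111
te_F = (7 + 4·9 + 17)/6 = 60/6 = 10; σ²_F = ((17−7)/6)² = 2.778
te_G = (1 + 4·3 + 5)/6 = 18/6 = 3; σ²_G = ((5−1)/6)² = 0.444
te_H = (4 + 4·6 + 8)/6 = 36/6 = 6; σ²_H = ((8−4)/6)² = 0.444
te_I = (8 + 4·9 + 16)/6 = 60/6 = 10; σ²_I = ((16−8)/6)² = 1.778

Forward pass:
ES_A = 0; EF_A = 15
ES_B = 15; EF_B = 15+8 = 23
ES_C = 15; EF_C = 15+7 = 22
ES_D = max(EF_B=23, EF_C=22) = 23; EF_D = 23+14 = 37
ES_E = 23; EF_E = 23+7 = 30
ES_F = 15; EF_F = 15+10 = 25
ES_G = 22; EF_G = 22+3 = 25
ES_H = max(EF_B=23, EF_F=25) = 25; EF_H = 25+6 = 31
ES_I = max(EF_D=37, EF_E=30, EF_F=25, EF_G=25, EF_H=31) = 37; EF_I = 37+10 = 47
Expected project duration μ = 47 hours. Critical path: A → B → D → I.

Variances on critical path: σ²_A=2.778, σ²_B=7.111, σ²_D=4.000, σ²_I=1.778.
Largest is σ²_B = 7.111.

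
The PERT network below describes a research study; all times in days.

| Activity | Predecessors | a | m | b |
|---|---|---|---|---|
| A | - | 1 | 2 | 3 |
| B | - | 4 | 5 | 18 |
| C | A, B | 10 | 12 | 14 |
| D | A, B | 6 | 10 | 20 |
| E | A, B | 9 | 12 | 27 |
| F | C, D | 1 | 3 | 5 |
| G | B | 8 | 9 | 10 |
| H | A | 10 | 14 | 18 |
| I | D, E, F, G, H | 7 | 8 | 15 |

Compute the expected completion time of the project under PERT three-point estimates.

te_A = (1 + 4·2 + 3)/6 = 12/6 = 2
te_B = (4 + 4·5 + 18)/6 = 42/6 = 7
te_C = (10 + 4·12 + 14)/6 = 72/6 = 12
te_D = (6 + 4·10 + 20)/6 = 66/6 = 11
te_E = (9 + 4·12 + 27)/6 = 84/6 = 14
te_F = (1 + 4·3 + 5)/6 = 18/6 = 3
te_G = (8 + 4·9 + 10)/6 = 54/6 = 9
te_H = (10 + 4·14 + 18)/6 = 84/6 = 14
te_I = (7 + 4·8 + 15)/6 = 54/6 = 9

Forward pass:
ES_A = 0; EF_A = 2
ES_B = 0; EF_B = 7
ES_C = max(EF_A=2, EF_B=7) = 7; EF_C = 7+12 = 19
ES_D = max(EF_A=2, EF_B=7) = 7; EF_D = 7+11 = 18
ES_E = max(EF_A=2, EF_B=7) = 7; EF_E = 7+14 = 21
ES_F = max(EF_C=19, EF_D=18) = 19; EF_F = 19+3 = 22
ES_G = 7; EF_G = 7+9 = 16
ES_H = 2; EF_H = 2+14 = 16
ES_I = max(EF_D=18, EF_E=21, EF_F=22, EF_G=16, EF_H=16) = 22; EF_I = 22+9 = 31
Expected project duration μ = 31 days. Critical path: B → C → F → I.

31 days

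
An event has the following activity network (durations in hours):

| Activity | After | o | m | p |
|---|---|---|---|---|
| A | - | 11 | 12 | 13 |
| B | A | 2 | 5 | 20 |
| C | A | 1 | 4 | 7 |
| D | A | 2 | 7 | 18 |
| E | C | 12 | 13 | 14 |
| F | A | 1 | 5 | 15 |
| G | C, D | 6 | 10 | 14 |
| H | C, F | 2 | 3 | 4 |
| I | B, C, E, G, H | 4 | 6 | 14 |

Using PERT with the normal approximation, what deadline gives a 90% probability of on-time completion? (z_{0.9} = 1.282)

41.4 hours

te_A = (11 + 4·12 + 13)/6 = 72/6 = 12; σ²_A = ((13−11)/6)² = 0.111
te_B = (2 + 4·5 + 20)/6 = 42/6 = 7; σ²_B = ((20−2)/6)² = 9.000
te_C = (1 + 4·4 + 7)/6 = 24/6 = 4; σ²_C = ((7−1)/6)² = 1.000
te_D = (2 + 4·7 + 18)/6 = 48/6 = 8; σ²_D = ((18−2)/6)² = 7.111
te_E = (12 + 4·13 + 14)/6 = 78/6 = 13; σ²_E = ((14−12)/6)² = 0.111
te_F = (1 + 4·5 + 15)/6 = 36/6 = 6; σ²_F = ((15−1)/6)² = 5.444
te_G = (6 + 4·10 + 14)/6 = 60/6 = 10; σ²_G = ((14−6)/6)² = 1.778
te_H = (2 + 4·3 + 4)/6 = 18/6 = 3; σ²_H = ((4−2)/6)² = 0.111
te_I = (4 + 4·6 + 14)/6 = 42/6 = 7; σ²_I = ((14−4)/6)² = 2.778

Forward pass:
ES_A = 0; EF_A = 12
ES_B = 12; EF_B = 12+7 = 19
ES_C = 12; EF_C = 12+4 = 16
ES_D = 12; EF_D = 12+8 = 20
ES_E = 16; EF_E = 16+13 = 29
ES_F = 12; EF_F = 12+6 = 18
ES_G = max(EF_C=16, EF_D=20) = 20; EF_G = 20+10 = 30
ES_H = max(EF_C=16, EF_F=18) = 18; EF_H = 18+3 = 21
ES_I = max(EF_B=19, EF_C=16, EF_E=29, EF_G=30, EF_H=21) = 30; EF_I = 30+7 = 37
Expected project duration μ = 37 hours. Critical path: A → D → G → I.

Variance along critical path = 0.111 + 7.111 + 1.778 + 2.778 = 11.778; σ = 3.432 hours.
D = μ + z·σ = 37 + 1.282·3.432 = 41.4 hours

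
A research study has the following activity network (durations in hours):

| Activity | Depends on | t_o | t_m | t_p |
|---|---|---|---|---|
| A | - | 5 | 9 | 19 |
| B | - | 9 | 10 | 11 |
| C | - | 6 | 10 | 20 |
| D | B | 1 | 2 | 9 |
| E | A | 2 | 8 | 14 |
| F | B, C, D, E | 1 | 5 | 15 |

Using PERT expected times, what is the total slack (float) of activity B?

5 hours

te_A = (5 + 4·9 + 19)/6 = 60/6 = 10
te_B = (9 + 4·10 + 11)/6 = 60/6 = 10
te_C = (6 + 4·10 + 20)/6 = 66/6 = 11
te_D = (1 + 4·2 + 9)/6 = 18/6 = 3
te_E = (2 + 4·8 + 14)/6 = 48/6 = 8
te_F = (1 + 4·5 + 15)/6 = 36/6 = 6

Forward pass:
ES_A = 0; EF_A = 10
ES_B = 0; EF_B = 10
ES_C = 0; EF_C = 11
ES_D = 10; EF_D = 10+3 = 13
ES_E = 10; EF_E = 10+8 = 18
ES_F = max(EF_B=10, EF_C=11, EF_D=13, EF_E=18) = 18; EF_F = 18+6 = 24
Expected project duration μ = 24 hours. Critical path: A → E → F.

Backward pass:
LF_F = 24; LS_F = 24−6 = 18
LF_E = LS_F = 18; LS_E = 18−8 = 10
LF_D = LS_F = 18; LS_D = 18−3 = 15
LF_C = LS_F = 18; LS_C = 18−11 = 7
LF_B = min(LS_D=15, LS_F=18) = 15; LS_B = 15−10 = 5
LF_A = LS_E = 10; LS_A = 10−10 = 0
Slack_B = LS_B − ES_B = 5 − 0 = 5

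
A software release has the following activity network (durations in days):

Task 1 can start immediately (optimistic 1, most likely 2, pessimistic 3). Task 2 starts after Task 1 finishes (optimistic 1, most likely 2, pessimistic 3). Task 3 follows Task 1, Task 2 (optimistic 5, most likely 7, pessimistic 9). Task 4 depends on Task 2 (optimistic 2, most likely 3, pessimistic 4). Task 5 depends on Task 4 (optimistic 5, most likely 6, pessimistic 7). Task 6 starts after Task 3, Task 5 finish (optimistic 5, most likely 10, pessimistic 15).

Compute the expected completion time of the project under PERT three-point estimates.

te_Task 1 = (1 + 4·2 + 3)/6 = 12/6 = 2
te_Task 2 = (1 + 4·2 + 3)/6 = 12/6 = 2
te_Task 3 = (5 + 4·7 + 9)/6 = 42/6 = 7
te_Task 4 = (2 + 4·3 + 4)/6 = 18/6 = 3
te_Task 5 = (5 + 4·6 + 7)/6 = 36/6 = 6
te_Task 6 = (5 + 4·10 + 15)/6 = 60/6 = 10

Forward pass:
ES_Task 1 = 0; EF_Task 1 = 2
ES_Task 2 = 2; EF_Task 2 = 2+2 = 4
ES_Task 3 = max(EF_Task 1=2, EF_Task 2=4) = 4; EF_Task 3 = 4+7 = 11
ES_Task 4 = 4; EF_Task 4 = 4+3 = 7
ES_Task 5 = 7; EF_Task 5 = 7+6 = 13
ES_Task 6 = max(EF_Task 3=11, EF_Task 5=13) = 13; EF_Task 6 = 13+10 = 23
Expected project duration μ = 23 days. Critical path: Task 1 → Task 2 → Task 4 → Task 5 → Task 6.

23 days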